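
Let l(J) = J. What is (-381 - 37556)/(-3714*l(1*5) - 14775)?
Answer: 37937/33345 ≈ 1.1377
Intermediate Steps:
(-381 - 37556)/(-3714*l(1*5) - 14775) = (-381 - 37556)/(-3714*5 - 14775) = -37937/(-3714*5 - 14775) = -37937/(-18570 - 14775) = -37937/(-33345) = -37937*(-1/33345) = 37937/33345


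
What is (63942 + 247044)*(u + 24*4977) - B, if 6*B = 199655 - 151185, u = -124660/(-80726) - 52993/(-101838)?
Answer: 76346729326291227358/2055243597 ≈ 3.7147e+10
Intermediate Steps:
u = 8486518999/4110487194 (u = -124660*(-1/80726) - 52993*(-1/101838) = 62330/40363 + 52993/101838 = 8486518999/4110487194 ≈ 2.0646)
B = 24235/3 (B = (199655 - 151185)/6 = (1/6)*48470 = 24235/3 ≈ 8078.3)
(63942 + 247044)*(u + 24*4977) - B = (63942 + 247044)*(8486518999/4110487194 + 24*4977) - 1*24235/3 = 310986*(8486518999/4110487194 + 119448) - 24235/3 = 310986*(490997960867911/4110487194) - 24235/3 = 25448915309744695041/685081199 - 24235/3 = 76346729326291227358/2055243597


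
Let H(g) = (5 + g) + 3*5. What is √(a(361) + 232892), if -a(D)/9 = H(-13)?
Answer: √232829 ≈ 482.52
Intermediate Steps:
H(g) = 20 + g (H(g) = (5 + g) + 15 = 20 + g)
a(D) = -63 (a(D) = -9*(20 - 13) = -9*7 = -63)
√(a(361) + 232892) = √(-63 + 232892) = √232829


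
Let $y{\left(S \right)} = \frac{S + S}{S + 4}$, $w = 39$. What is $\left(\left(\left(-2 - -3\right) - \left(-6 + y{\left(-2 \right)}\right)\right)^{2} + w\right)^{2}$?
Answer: $14400$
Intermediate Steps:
$y{\left(S \right)} = \frac{2 S}{4 + S}$
$\left(\left(\left(-2 - -3\right) - \left(-6 + y{\left(-2 \right)}\right)\right)^{2} + w\right)^{2} = \left(\left(\left(-2 - -3\right) + \left(6 - 2 \left(-2\right) \frac{1}{4 - 2}\right)\right)^{2} + 39\right)^{2} = \left(\left(\left(-2 + 3\right) + \left(6 - 2 \left(-2\right) \frac{1}{2}\right)\right)^{2} + 39\right)^{2} = \left(\left(1 + \left(6 - 2 \left(-2\right) \frac{1}{2}\right)\right)^{2} + 39\right)^{2} = \left(\left(1 + \left(6 - -2\right)\right)^{2} + 39\right)^{2} = \left(\left(1 + \left(6 + 2\right)\right)^{2} + 39\right)^{2} = \left(\left(1 + 8\right)^{2} + 39\right)^{2} = \left(9^{2} + 39\right)^{2} = \left(81 + 39\right)^{2} = 120^{2} = 14400$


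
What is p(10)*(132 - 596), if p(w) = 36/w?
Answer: -8352/5 ≈ -1670.4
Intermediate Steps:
p(10)*(132 - 596) = (36/10)*(132 - 596) = (36*(1/10))*(-464) = (18/5)*(-464) = -8352/5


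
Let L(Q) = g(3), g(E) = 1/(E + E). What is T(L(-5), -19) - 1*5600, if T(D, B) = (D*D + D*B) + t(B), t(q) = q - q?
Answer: -201713/36 ≈ -5603.1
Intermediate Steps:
g(E) = 1/(2*E)
t(q) = 0
L(Q) = 1/6 (L(Q) = (1/2)/3 = (1/2)*(1/3) = 1/6)
T(D, B) = D**2 + B*D (T(D, B) = (D*D + D*B) + 0 = (D**2 + B*D) + 0 = D**2 + B*D)
T(L(-5), -19) - 1*5600 = (-19 + 1/6)/6 - 1*5600 = (1/6)*(-113/6) - 5600 = -113/36 - 5600 = -201713/36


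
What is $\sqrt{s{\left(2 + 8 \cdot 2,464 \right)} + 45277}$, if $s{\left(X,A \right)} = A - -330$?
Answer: $3 \sqrt{5119} \approx 214.64$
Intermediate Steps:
$s{\left(X,A \right)} = 330 + A$ ($s{\left(X,A \right)} = A + 330 = 330 + A$)
$\sqrt{s{\left(2 + 8 \cdot 2,464 \right)} + 45277} = \sqrt{\left(330 + 464\right) + 45277} = \sqrt{794 + 45277} = \sqrt{46071} = 3 \sqrt{5119}$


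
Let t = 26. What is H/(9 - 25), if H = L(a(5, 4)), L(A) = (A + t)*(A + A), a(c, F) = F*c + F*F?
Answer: -279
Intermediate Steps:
a(c, F) = F**2 + F*c (a(c, F) = F*c + F**2 = F**2 + F*c)
L(A) = 2*A*(26 + A) (L(A) = (A + 26)*(A + A) = (26 + A)*(2*A) = 2*A*(26 + A))
H = 4464 (H = 2*(4*(4 + 5))*(26 + 4*(4 + 5)) = 2*(4*9)*(26 + 4*9) = 2*36*(26 + 36) = 2*36*62 = 4464)
H/(9 - 25) = 4464/(9 - 25) = 4464/(-16) = 4464*(-1/16) = -279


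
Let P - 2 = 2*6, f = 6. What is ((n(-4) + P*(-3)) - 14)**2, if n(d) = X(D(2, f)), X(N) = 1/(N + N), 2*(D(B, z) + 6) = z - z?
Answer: 452929/144 ≈ 3145.3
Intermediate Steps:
D(B, z) = -6 (D(B, z) = -6 + (z - z)/2 = -6 + (1/2)*0 = -6 + 0 = -6)
X(N) = 1/(2*N)
n(d) = -1/12 (n(d) = (1/2)/(-6) = (1/2)*(-1/6) = -1/12)
P = 14 (P = 2 + 2*6 = 2 + 12 = 14)
((n(-4) + P*(-3)) - 14)**2 = ((-1/12 + 14*(-3)) - 14)**2 = ((-1/12 - 42) - 14)**2 = (-505/12 - 14)**2 = (-673/12)**2 = 452929/144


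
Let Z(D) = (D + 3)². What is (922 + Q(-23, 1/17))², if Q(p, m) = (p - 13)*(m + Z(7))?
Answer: 2075895844/289 ≈ 7.1830e+6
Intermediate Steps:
Z(D) = (3 + D)²
Q(p, m) = (-13 + p)*(100 + m) (Q(p, m) = (p - 13)*(m + (3 + 7)²) = (-13 + p)*(m + 10²) = (-13 + p)*(m + 100) = (-13 + p)*(100 + m))
(922 + Q(-23, 1/17))² = (922 + (-1300 - 13/17 + 100*(-23) + (1/17)*(-23)))² = (922 + (-1300 - 13/17 - 2300 + (1*(1/17))*(-23)))² = (922 + (-1300 - 13*1/17 - 2300 + (1/17)*(-23)))² = (922 + (-1300 - 13/17 - 2300 - 23/17))² = (922 - 61236/17)² = (-45562/17)² = 2075895844/289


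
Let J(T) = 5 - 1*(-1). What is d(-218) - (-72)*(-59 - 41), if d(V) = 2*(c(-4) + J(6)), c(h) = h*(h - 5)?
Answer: -7116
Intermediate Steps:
J(T) = 6 (J(T) = 5 + 1 = 6)
c(h) = h*(-5 + h)
d(V) = 84 (d(V) = 2*(-4*(-5 - 4) + 6) = 2*(-4*(-9) + 6) = 2*(36 + 6) = 2*42 = 84)
d(-218) - (-72)*(-59 - 41) = 84 - (-72)*(-59 - 41) = 84 - (-72)*(-100) = 84 - 1*7200 = 84 - 7200 = -7116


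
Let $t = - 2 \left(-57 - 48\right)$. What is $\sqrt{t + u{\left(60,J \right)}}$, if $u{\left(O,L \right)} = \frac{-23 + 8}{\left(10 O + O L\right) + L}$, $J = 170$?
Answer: $\frac{3 \sqrt{112317442}}{2194} \approx 14.491$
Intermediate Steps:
$u{\left(O,L \right)} = - \frac{15}{L + 10 O + L O}$ ($u{\left(O,L \right)} = - \frac{15}{\left(10 O + L O\right) + L} = - \frac{15}{L + 10 O + L O}$)
$t = 210$ ($t = \left(-2\right) \left(-105\right) = 210$)
$\sqrt{t + u{\left(60,J \right)}} = \sqrt{210 - \frac{15}{170 + 10 \cdot 60 + 170 \cdot 60}} = \sqrt{210 - \frac{15}{170 + 600 + 10200}} = \sqrt{210 - \frac{15}{10970}} = \sqrt{210 - \frac{3}{2194}} = \sqrt{\frac{460737}{2194}} = \frac{3 \sqrt{112317442}}{2194}$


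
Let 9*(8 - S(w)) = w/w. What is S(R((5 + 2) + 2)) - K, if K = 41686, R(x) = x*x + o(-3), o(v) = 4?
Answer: -375103/9 ≈ -41678.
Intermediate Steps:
R(x) = 4 + x**2 (R(x) = x*x + 4 = x**2 + 4 = 4 + x**2)
S(w) = 71/9 (S(w) = 8 - w/(9*w) = 8 - 1/9*1 = 8 - 1/9 = 71/9)
S(R((5 + 2) + 2)) - K = 71/9 - 1*41686 = 71/9 - 41686 = -375103/9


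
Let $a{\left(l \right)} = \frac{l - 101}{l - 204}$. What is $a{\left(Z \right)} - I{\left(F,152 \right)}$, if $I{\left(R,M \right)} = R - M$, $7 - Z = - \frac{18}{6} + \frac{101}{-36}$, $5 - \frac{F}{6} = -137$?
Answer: $- \frac{4814925}{6883} \approx -699.54$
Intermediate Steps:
$F = 852$ ($F = 30 - -822 = 30 + 822 = 852$)
$Z = \frac{461}{36}$ ($Z = 7 - \left(- \frac{18}{6} + \frac{101}{-36}\right) = 7 - \left(\left(-18\right) \frac{1}{6} + 101 \left(- \frac{1}{36}\right)\right) = 7 - \left(-3 - \frac{101}{36}\right) = 7 - - \frac{209}{36} = 7 + \frac{209}{36} = \frac{461}{36} \approx 12.806$)
$a{\left(l \right)} = \frac{-101 + l}{-204 + l}$
$a{\left(Z \right)} - I{\left(F,152 \right)} = \frac{-101 + \frac{461}{36}}{-204 + \frac{461}{36}} - \left(852 - 152\right) = \frac{1}{- \frac{6883}{36}} \left(- \frac{3175}{36}\right) - \left(852 - 152\right) = \left(- \frac{36}{6883}\right) \left(- \frac{3175}{36}\right) - 700 = \frac{3175}{6883} - 700 = - \frac{4814925}{6883}$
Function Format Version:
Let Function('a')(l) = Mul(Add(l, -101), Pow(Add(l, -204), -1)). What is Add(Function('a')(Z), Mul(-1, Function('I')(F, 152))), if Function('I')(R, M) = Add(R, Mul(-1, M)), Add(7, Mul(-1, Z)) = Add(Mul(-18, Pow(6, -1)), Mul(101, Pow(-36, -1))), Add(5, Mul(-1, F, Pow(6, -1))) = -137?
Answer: Rational(-4814925, 6883) ≈ -699.54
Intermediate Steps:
F = 852 (F = Add(30, Mul(-6, -137)) = Add(30, 822) = 852)
Z = Rational(461, 36) (Z = Add(7, Mul(-1, Add(Mul(-18, Pow(6, -1)), Mul(101, Pow(-36, -1))))) = Add(7, Mul(-1, Add(Mul(-18, Rational(1, 6)), Mul(101, Rational(-1, 36))))) = Add(7, Mul(-1, Add(-3, Rational(-101, 36)))) = Add(7, Mul(-1, Rational(-209, 36))) = Add(7, Rational(209, 36)) = Rational(461, 36) ≈ 12.806)
Function('a')(l) = Mul(Pow(Add(-204, l), -1), Add(-101, l)) (Function('a')(l) = Mul(Add(-101, l), Pow(Add(-204, l), -1)) = Mul(Pow(Add(-204, l), -1), Add(-101, l)))
Add(Function('a')(Z), Mul(-1, Function('I')(F, 152))) = Add(Mul(Pow(Add(-204, Rational(461, 36)), -1), Add(-101, Rational(461, 36))), Mul(-1, Add(852, Mul(-1, 152)))) = Add(Mul(Pow(Rational(-6883, 36), -1), Rational(-3175, 36)), Mul(-1, Add(852, -152))) = Add(Mul(Rational(-36, 6883), Rational(-3175, 36)), Mul(-1, 700)) = Add(Rational(3175, 6883), -700) = Rational(-4814925, 6883)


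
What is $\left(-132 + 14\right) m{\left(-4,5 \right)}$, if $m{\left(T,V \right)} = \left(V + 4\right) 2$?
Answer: $-2124$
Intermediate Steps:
$m{\left(T,V \right)} = 8 + 2 V$ ($m{\left(T,V \right)} = \left(4 + V\right) 2 = 8 + 2 V$)
$\left(-132 + 14\right) m{\left(-4,5 \right)} = \left(-132 + 14\right) \left(8 + 2 \cdot 5\right) = - 118 \left(8 + 10\right) = \left(-118\right) 18 = -2124$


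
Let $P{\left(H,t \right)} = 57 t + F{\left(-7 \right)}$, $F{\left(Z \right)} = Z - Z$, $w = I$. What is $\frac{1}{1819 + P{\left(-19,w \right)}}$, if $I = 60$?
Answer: $\frac{1}{5239} \approx 0.00019088$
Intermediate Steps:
$w = 60$
$F{\left(Z \right)} = 0$
$P{\left(H,t \right)} = 57 t$ ($P{\left(H,t \right)} = 57 t + 0 = 57 t$)
$\frac{1}{1819 + P{\left(-19,w \right)}} = \frac{1}{1819 + 57 \cdot 60} = \frac{1}{1819 + 3420} = \frac{1}{5239}$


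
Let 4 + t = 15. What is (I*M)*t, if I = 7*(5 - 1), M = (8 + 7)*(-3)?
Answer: -13860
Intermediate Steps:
t = 11 (t = -4 + 15 = 11)
M = -45 (M = 15*(-3) = -45)
I = 28 (I = 7*4 = 28)
(I*M)*t = (28*(-45))*11 = -1260*11 = -13860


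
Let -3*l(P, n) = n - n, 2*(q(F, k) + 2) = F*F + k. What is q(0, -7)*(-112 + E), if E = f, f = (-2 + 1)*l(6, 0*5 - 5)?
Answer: 616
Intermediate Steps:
q(F, k) = -2 + k/2 + F²/2 (q(F, k) = -2 + (F*F + k)/2 = -2 + (F² + k)/2 = -2 + (k + F²)/2 = -2 + (k/2 + F²/2) = -2 + k/2 + F²/2)
l(P, n) = 0 (l(P, n) = -(n - n)/3 = -⅓*0 = 0)
f = 0 (f = (-2 + 1)*0 = -1*0 = 0)
E = 0
q(0, -7)*(-112 + E) = (-2 + (½)*(-7) + (½)*0²)*(-112 + 0) = (-2 - 7/2 + (½)*0)*(-112) = (-2 - 7/2 + 0)*(-112) = -11/2*(-112) = 616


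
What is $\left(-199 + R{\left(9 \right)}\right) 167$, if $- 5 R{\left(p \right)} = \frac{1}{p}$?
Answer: $- \frac{1495652}{45} \approx -33237.0$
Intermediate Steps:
$R{\left(p \right)} = - \frac{1}{5 p}$
$\left(-199 + R{\left(9 \right)}\right) 167 = \left(-199 - \frac{1}{5 \cdot 9}\right) 167 = \left(-199 - \frac{1}{45}\right) 167 = \left(- \frac{8956}{45}\right) 167 = - \frac{1495652}{45}$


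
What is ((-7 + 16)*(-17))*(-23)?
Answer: 3519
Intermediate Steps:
((-7 + 16)*(-17))*(-23) = (9*(-17))*(-23) = -153*(-23) = 3519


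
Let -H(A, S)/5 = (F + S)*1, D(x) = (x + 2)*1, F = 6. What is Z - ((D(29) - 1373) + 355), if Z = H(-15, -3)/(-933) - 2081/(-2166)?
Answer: 665526883/673626 ≈ 987.98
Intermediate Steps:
D(x) = 2 + x (D(x) = (2 + x)*1 = 2 + x)
H(A, S) = -30 - 5*S (H(A, S) = -5*(6 + S) = -30 - 5*S)
Z = 658021/673626 (Z = (-30 - 5*(-3))/(-933) - 2081/(-2166) = (-30 + 15)*(-1/933) - 2081*(-1/2166) = -15*(-1/933) + 2081/2166 = 5/311 + 2081/2166 = 658021/673626 ≈ 0.97683)
Z - ((D(29) - 1373) + 355) = 658021/673626 - (((2 + 29) - 1373) + 355) = 658021/673626 - ((31 - 1373) + 355) = 658021/673626 - (-1342 + 355) = 658021/673626 - 1*(-987) = 658021/673626 + 987 = 665526883/673626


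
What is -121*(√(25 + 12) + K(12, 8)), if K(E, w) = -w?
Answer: 968 - 121*√37 ≈ 231.99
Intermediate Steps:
-121*(√(25 + 12) + K(12, 8)) = -121*(√(25 + 12) - 1*8) = -121*(√37 - 8) = -121*(-8 + √37) = 968 - 121*√37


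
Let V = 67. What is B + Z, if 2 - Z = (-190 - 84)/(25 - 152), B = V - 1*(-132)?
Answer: 25253/127 ≈ 198.84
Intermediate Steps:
B = 199 (B = 67 - 1*(-132) = 67 + 132 = 199)
Z = -20/127 (Z = 2 - (-190 - 84)/(25 - 152) = 2 - (-274)/(-127) = 2 - (-274)*(-1)/127 = 2 - 1*274/127 = 2 - 274/127 = -20/127 ≈ -0.15748)
B + Z = 199 - 20/127 = 25253/127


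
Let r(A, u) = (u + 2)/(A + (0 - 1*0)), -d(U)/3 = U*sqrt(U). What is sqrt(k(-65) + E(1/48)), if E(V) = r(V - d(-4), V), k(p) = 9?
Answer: sqrt(15850997858410 + 148296021120*I)/1327105 ≈ 3.0 + 0.014033*I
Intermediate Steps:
d(U) = -3*U**(3/2) (d(U) = -3*U*sqrt(U) = -3*U**(3/2))
r(A, u) = (2 + u)/A (r(A, u) = (2 + u)/(A + (0 + 0)) = (2 + u)/(A + 0) = (2 + u)/A)
E(V) = (2 + V)/(V - 24*I) (E(V) = (2 + V)/(V - (-3)*(-4)**(3/2)) = (2 + V)/(V - (-3)*(-8*I)) = (2 + V)/(V - 24*I))
sqrt(k(-65) + E(1/48)) = sqrt(9 + (2 + 1/48)/(1/48 - 24*I)) = sqrt(9 + (2304*(1/48 + 24*I)/1327105)*(97/48)) = sqrt(9 + 4656*(1/48 + 24*I)/1327105)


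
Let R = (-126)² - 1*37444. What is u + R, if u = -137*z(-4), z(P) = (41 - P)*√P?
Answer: -21568 - 12330*I ≈ -21568.0 - 12330.0*I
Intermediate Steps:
z(P) = √P*(41 - P)
R = -21568 (R = 15876 - 37444 = -21568)
u = -12330*I (u = -137*√(-4)*(41 - 1*(-4)) = -137*2*I*(41 + 4) = -137*2*I*45 = -12330*I ≈ -12330.0*I)
u + R = -12330*I - 21568 = -21568 - 12330*I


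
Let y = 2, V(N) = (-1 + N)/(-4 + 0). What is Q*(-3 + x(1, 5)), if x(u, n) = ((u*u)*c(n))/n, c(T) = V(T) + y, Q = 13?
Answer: -182/5 ≈ -36.400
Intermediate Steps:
V(N) = ¼ - N/4 (V(N) = (-1 + N)/(-4) = (-1 + N)*(-¼) = ¼ - N/4)
c(T) = 9/4 - T/4 (c(T) = (¼ - T/4) + 2 = 9/4 - T/4)
x(u, n) = u²*(9/4 - n/4)/n (x(u, n) = ((u*u)*(9/4 - n/4))/n = (u²*(9/4 - n/4))/n = u²*(9/4 - n/4)/n)
Q*(-3 + x(1, 5)) = 13*(-3 + (¼)*1²*(9 - 1*5)/5) = 13*(-3 + (¼)*(⅕)*1*(9 - 5)) = 13*(-3 + (¼)*(⅕)*1*4) = 13*(-3 + ⅕) = 13*(-14/5) = -182/5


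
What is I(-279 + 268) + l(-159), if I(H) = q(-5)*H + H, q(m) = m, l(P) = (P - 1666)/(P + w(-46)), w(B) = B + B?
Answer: 12869/251 ≈ 51.271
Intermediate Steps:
w(B) = 2*B
l(P) = (-1666 + P)/(-92 + P) (l(P) = (P - 1666)/(P + 2*(-46)) = (-1666 + P)/(P - 92) = (-1666 + P)/(-92 + P))
I(H) = -4*H (I(H) = -5*H + H = -4*H)
I(-279 + 268) + l(-159) = -4*(-279 + 268) + (-1666 - 159)/(-92 - 159) = -4*(-11) - 1825/(-251) = 44 - 1/251*(-1825) = 44 + 1825/251 = 12869/251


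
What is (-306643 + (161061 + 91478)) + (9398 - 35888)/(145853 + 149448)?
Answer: -15976991794/295301 ≈ -54104.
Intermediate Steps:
(-306643 + (161061 + 91478)) + (9398 - 35888)/(145853 + 149448) = (-306643 + 252539) - 26490/295301 = -54104 - 26490*1/295301 = -54104 - 26490/295301 = -15976991794/295301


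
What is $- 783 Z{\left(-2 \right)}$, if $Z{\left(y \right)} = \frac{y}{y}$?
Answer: $-783$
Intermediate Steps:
$Z{\left(y \right)} = 1$
$- 783 Z{\left(-2 \right)} = \left(-783\right) 1 = -783$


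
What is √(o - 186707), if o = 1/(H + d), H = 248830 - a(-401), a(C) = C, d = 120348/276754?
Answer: 5*I*√8882885200455912230939886/34487898261 ≈ 432.1*I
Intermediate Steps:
d = 60174/138377 (d = 120348*(1/276754) = 60174/138377 ≈ 0.43486)
H = 249231 (H = 248830 - 1*(-401) = 248830 + 401 = 249231)
o = 138377/34487898261 (o = 1/(249231 + 60174/138377) = 1/(34487898261/138377) = 138377/34487898261 ≈ 4.0123e-6)
√(o - 186707) = √(138377/34487898261 - 186707) = √(-6439132020478150/34487898261) = 5*I*√8882885200455912230939886/34487898261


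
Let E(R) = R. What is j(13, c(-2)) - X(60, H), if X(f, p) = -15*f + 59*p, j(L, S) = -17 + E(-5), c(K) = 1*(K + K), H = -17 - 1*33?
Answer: 3828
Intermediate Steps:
H = -50 (H = -17 - 33 = -50)
c(K) = 2*K (c(K) = 1*(2*K) = 2*K)
j(L, S) = -22 (j(L, S) = -17 - 5 = -22)
j(13, c(-2)) - X(60, H) = -22 - (-15*60 + 59*(-50)) = -22 - (-900 - 2950) = -22 - 1*(-3850) = -22 + 3850 = 3828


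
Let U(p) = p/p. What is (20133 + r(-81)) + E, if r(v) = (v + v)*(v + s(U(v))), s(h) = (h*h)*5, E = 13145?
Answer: 45590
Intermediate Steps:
U(p) = 1
s(h) = 5*h² (s(h) = h²*5 = 5*h²)
r(v) = 2*v*(5 + v) (r(v) = (v + v)*(v + 5*1²) = (2*v)*(v + 5*1) = (2*v)*(v + 5) = (2*v)*(5 + v) = 2*v*(5 + v))
(20133 + r(-81)) + E = (20133 + 2*(-81)*(5 - 81)) + 13145 = (20133 + 2*(-81)*(-76)) + 13145 = (20133 + 12312) + 13145 = 32445 + 13145 = 45590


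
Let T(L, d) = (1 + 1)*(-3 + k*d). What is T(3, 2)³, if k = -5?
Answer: -17576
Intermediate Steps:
T(L, d) = -6 - 10*d (T(L, d) = (1 + 1)*(-3 - 5*d) = 2*(-3 - 5*d) = -6 - 10*d)
T(3, 2)³ = (-6 - 10*2)³ = (-6 - 20)³ = (-26)³ = -17576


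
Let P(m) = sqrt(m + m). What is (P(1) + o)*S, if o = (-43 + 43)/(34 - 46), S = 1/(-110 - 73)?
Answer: -sqrt(2)/183 ≈ -0.0077279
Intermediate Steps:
P(m) = sqrt(2)*sqrt(m) (P(m) = sqrt(2*m) = sqrt(2)*sqrt(m))
S = -1/183 (S = 1/(-183) = -1/183 ≈ -0.0054645)
o = 0 (o = 0/(-12) = 0*(-1/12) = 0)
(P(1) + o)*S = (sqrt(2)*sqrt(1) + 0)*(-1/183) = (sqrt(2)*1 + 0)*(-1/183) = (sqrt(2) + 0)*(-1/183) = sqrt(2)*(-1/183) = -sqrt(2)/183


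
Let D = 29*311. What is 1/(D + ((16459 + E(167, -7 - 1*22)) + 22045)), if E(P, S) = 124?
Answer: 1/47647 ≈ 2.0988e-5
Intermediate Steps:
D = 9019
1/(D + ((16459 + E(167, -7 - 1*22)) + 22045)) = 1/(9019 + ((16459 + 124) + 22045)) = 1/(9019 + (16583 + 22045)) = 1/(9019 + 38628) = 1/47647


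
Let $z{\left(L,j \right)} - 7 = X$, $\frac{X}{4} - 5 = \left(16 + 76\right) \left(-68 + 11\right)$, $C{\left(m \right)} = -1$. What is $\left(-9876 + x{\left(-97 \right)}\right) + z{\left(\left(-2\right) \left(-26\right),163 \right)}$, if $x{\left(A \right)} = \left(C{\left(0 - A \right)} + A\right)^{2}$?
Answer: $-21221$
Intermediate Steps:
$x{\left(A \right)} = \left(-1 + A\right)^{2}$
$X = -20956$ ($X = 20 + 4 \left(16 + 76\right) \left(-68 + 11\right) = 20 + 4 \cdot 92 \left(-57\right) = 20 + 4 \left(-5244\right) = 20 - 20976 = -20956$)
$z{\left(L,j \right)} = -20949$ ($z{\left(L,j \right)} = 7 - 20956 = -20949$)
$\left(-9876 + x{\left(-97 \right)}\right) + z{\left(\left(-2\right) \left(-26\right),163 \right)} = \left(-9876 + \left(-1 - 97\right)^{2}\right) - 20949 = \left(-9876 + \left(-98\right)^{2}\right) - 20949 = \left(-9876 + 9604\right) - 20949 = -272 - 20949 = -21221$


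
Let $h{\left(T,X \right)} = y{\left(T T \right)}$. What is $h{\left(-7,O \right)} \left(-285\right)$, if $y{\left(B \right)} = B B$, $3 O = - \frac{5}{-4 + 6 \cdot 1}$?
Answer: $-684285$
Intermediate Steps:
$O = - \frac{5}{6}$ ($O = \frac{\left(-5\right) \frac{1}{-4 + 6 \cdot 1}}{3} = \frac{\left(-5\right) \frac{1}{-4 + 6}}{3} = \frac{\left(-5\right) \frac{1}{2}}{3} = \frac{1}{3} \left(- \frac{5}{2}\right) = - \frac{5}{6} \approx -0.83333$)
$y{\left(B \right)} = B^{2}$
$h{\left(T,X \right)} = T^{4}$ ($h{\left(T,X \right)} = \left(T T\right)^{2} = \left(T^{2}\right)^{2} = T^{4}$)
$h{\left(-7,O \right)} \left(-285\right) = \left(-7\right)^{4} \left(-285\right) = 2401 \left(-285\right) = -684285$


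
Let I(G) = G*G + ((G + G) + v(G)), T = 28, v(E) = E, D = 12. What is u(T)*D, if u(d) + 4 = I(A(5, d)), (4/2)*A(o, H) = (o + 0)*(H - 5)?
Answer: 41697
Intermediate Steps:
A(o, H) = o*(-5 + H)/2 (A(o, H) = ((o + 0)*(H - 5))/2 = (o*(-5 + H))/2 = o*(-5 + H)/2)
I(G) = G² + 3*G (I(G) = G*G + ((G + G) + G) = G² + (2*G + G) = G² + 3*G)
u(d) = -4 + (-25/2 + 5*d/2)*(-19/2 + 5*d/2) (u(d) = -4 + ((½)*5*(-5 + d))*(3 + (½)*5*(-5 + d)) = -4 + (-25/2 + 5*d/2)*(3 + (-25/2 + 5*d/2)) = -4 + (-25/2 + 5*d/2)*(-19/2 + 5*d/2))
u(T)*D = (459/4 - 55*28 + (25/4)*28²)*12 = (459/4 - 1540 + (25/4)*784)*12 = (459/4 - 1540 + 4900)*12 = (13899/4)*12 = 41697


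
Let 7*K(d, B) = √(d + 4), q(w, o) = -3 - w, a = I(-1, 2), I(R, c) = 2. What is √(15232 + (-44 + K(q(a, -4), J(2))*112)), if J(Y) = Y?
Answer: 2*√(3797 + 4*I) ≈ 123.24 + 0.064914*I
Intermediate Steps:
a = 2
K(d, B) = √(4 + d)/7 (K(d, B) = √(d + 4)/7 = √(4 + d)/7)
√(15232 + (-44 + K(q(a, -4), J(2))*112)) = √(15232 + (-44 + (√(4 + (-3 - 1*2))/7)*112)) = √(15232 + (-44 + (√(4 + (-3 - 2))/7)*112)) = √(15232 + (-44 + (√(4 - 5)/7)*112)) = √(15232 + (-44 + (√(-1)/7)*112)) = √(15232 + (-44 + (I/7)*112)) = √(15232 + (-44 + 16*I)) = √(15188 + 16*I)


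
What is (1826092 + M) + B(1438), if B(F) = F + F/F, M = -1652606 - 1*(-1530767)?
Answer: 1705692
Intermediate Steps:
M = -121839 (M = -1652606 + 1530767 = -121839)
B(F) = 1 + F (B(F) = F + 1 = 1 + F)
(1826092 + M) + B(1438) = (1826092 - 121839) + (1 + 1438) = 1704253 + 1439 = 1705692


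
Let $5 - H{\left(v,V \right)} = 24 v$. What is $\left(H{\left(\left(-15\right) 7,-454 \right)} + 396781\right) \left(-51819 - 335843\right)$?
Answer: $-154795762572$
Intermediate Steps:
$H{\left(v,V \right)} = 5 - 24 v$
$\left(H{\left(\left(-15\right) 7,-454 \right)} + 396781\right) \left(-51819 - 335843\right) = \left(\left(5 - 24 \left(\left(-15\right) 7\right)\right) + 396781\right) \left(-51819 - 335843\right) = \left(\left(5 - -2520\right) + 396781\right) \left(-387662\right) = \left(\left(5 + 2520\right) + 396781\right) \left(-387662\right) = \left(2525 + 396781\right) \left(-387662\right) = 399306 \left(-387662\right) = -154795762572$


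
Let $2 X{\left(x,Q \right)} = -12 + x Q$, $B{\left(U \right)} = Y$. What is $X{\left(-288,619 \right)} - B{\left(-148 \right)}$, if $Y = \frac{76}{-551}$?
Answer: $- \frac{2585114}{29} \approx -89142.0$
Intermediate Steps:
$Y = - \frac{4}{29}$ ($Y = 76 \left(- \frac{1}{551}\right) = - \frac{4}{29} \approx -0.13793$)
$B{\left(U \right)} = - \frac{4}{29}$
$X{\left(x,Q \right)} = -6 + \frac{Q x}{2}$ ($X{\left(x,Q \right)} = \frac{-12 + x Q}{2} = \frac{-12 + Q x}{2} = -6 + \frac{Q x}{2}$)
$X{\left(-288,619 \right)} - B{\left(-148 \right)} = \left(-6 + \frac{1}{2} \cdot 619 \left(-288\right)\right) - - \frac{4}{29} = \left(-6 - 89136\right) + \frac{4}{29} = -89142 + \frac{4}{29} = - \frac{2585114}{29}$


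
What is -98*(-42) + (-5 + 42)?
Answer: 4153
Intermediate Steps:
-98*(-42) + (-5 + 42) = 4116 + 37 = 4153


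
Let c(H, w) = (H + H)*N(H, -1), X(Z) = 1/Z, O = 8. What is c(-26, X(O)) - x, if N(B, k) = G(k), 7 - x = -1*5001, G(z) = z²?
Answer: -5060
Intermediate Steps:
x = 5008 (x = 7 - (-1)*5001 = 7 - 1*(-5001) = 7 + 5001 = 5008)
N(B, k) = k²
c(H, w) = 2*H (c(H, w) = (H + H)*(-1)² = (2*H)*1 = 2*H)
c(-26, X(O)) - x = 2*(-26) - 1*5008 = -52 - 5008 = -5060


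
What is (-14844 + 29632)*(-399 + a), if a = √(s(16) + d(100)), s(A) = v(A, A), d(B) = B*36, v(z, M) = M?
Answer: -5900412 + 59152*√226 ≈ -5.0112e+6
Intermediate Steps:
d(B) = 36*B
s(A) = A
a = 4*√226 (a = √(16 + 36*100) = √(16 + 3600) = √3616 = 4*√226 ≈ 60.133)
(-14844 + 29632)*(-399 + a) = (-14844 + 29632)*(-399 + 4*√226) = 14788*(-399 + 4*√226) = -5900412 + 59152*√226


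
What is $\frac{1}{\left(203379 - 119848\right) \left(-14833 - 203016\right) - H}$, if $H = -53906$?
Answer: $- \frac{1}{18197090913} \approx -5.4954 \cdot 10^{-11}$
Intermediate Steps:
$\frac{1}{\left(203379 - 119848\right) \left(-14833 - 203016\right) - H} = \frac{1}{\left(203379 - 119848\right) \left(-14833 - 203016\right) - -53906} = \frac{1}{83531 \left(-217849\right) + 53906} = \frac{1}{-18197144819 + 53906} = \frac{1}{-18197090913} = - \frac{1}{18197090913}$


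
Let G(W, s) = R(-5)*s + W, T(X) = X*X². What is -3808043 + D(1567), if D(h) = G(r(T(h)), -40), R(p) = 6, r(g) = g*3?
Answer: 11539445506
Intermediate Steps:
T(X) = X³
r(g) = 3*g
G(W, s) = W + 6*s (G(W, s) = 6*s + W = W + 6*s)
D(h) = -240 + 3*h³ (D(h) = 3*h³ + 6*(-40) = 3*h³ - 240 = -240 + 3*h³)
-3808043 + D(1567) = -3808043 + (-240 + 3*1567³) = -3808043 + (-240 + 3*3847751263) = -3808043 + (-240 + 11543253789) = -3808043 + 11543253549 = 11539445506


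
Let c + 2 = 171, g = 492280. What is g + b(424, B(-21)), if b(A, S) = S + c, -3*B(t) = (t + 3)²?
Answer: 492341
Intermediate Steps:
c = 169 (c = -2 + 171 = 169)
B(t) = -(3 + t)²/3 (B(t) = -(t + 3)²/3 = -(3 + t)²/3)
b(A, S) = 169 + S (b(A, S) = S + 169 = 169 + S)
g + b(424, B(-21)) = 492280 + (169 - (3 - 21)²/3) = 492280 + (169 - ⅓*(-18)²) = 492280 + (169 - ⅓*324) = 492280 + (169 - 108) = 492280 + 61 = 492341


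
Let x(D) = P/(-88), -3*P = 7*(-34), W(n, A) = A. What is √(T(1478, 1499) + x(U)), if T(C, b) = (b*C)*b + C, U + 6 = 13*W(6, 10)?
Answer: √14466576368409/66 ≈ 57629.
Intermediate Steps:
P = 238/3 (P = -7*(-34)/3 = -⅓*(-238) = 238/3 ≈ 79.333)
U = 124 (U = -6 + 13*10 = -6 + 130 = 124)
x(D) = -119/132 (x(D) = (238/3)/(-88) = (238/3)*(-1/88) = -119/132)
T(C, b) = C + C*b² (T(C, b) = (C*b)*b + C = C*b² + C = C + C*b²)
√(T(1478, 1499) + x(U)) = √(1478*(1 + 1499²) - 119/132) = √(1478*(1 + 2247001) - 119/132) = √(1478*2247002 - 119/132) = √(3321068956 - 119/132) = √(438381102073/132) = √14466576368409/66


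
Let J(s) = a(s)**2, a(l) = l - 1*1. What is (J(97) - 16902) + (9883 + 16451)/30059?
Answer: -231007140/30059 ≈ -7685.1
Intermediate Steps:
a(l) = -1 + l (a(l) = l - 1 = -1 + l)
J(s) = (-1 + s)**2
(J(97) - 16902) + (9883 + 16451)/30059 = ((-1 + 97)**2 - 16902) + (9883 + 16451)/30059 = (96**2 - 16902) + 26334*(1/30059) = (9216 - 16902) + 26334/30059 = -7686 + 26334/30059 = -231007140/30059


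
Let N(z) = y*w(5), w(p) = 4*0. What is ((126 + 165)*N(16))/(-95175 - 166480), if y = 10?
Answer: 0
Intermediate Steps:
w(p) = 0
N(z) = 0 (N(z) = 10*0 = 0)
((126 + 165)*N(16))/(-95175 - 166480) = ((126 + 165)*0)/(-95175 - 166480) = (291*0)/(-261655) = 0*(-1/261655) = 0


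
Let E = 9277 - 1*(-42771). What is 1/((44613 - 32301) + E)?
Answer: 1/64360 ≈ 1.5538e-5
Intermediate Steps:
E = 52048 (E = 9277 + 42771 = 52048)
1/((44613 - 32301) + E) = 1/((44613 - 32301) + 52048) = 1/(12312 + 52048) = 1/64360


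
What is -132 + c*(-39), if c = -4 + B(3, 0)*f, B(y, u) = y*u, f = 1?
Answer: 24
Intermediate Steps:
B(y, u) = u*y
c = -4 (c = -4 + (0*3)*1 = -4 + 0*1 = -4 + 0 = -4)
-132 + c*(-39) = -132 - 4*(-39) = -132 + 156 = 24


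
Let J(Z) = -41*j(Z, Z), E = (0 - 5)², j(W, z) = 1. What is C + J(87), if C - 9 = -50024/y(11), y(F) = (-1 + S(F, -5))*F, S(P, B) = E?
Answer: -7309/33 ≈ -221.48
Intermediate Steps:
E = 25 (E = (-5)² = 25)
S(P, B) = 25
J(Z) = -41 (J(Z) = -41*1 = -41)
y(F) = 24*F (y(F) = (-1 + 25)*F = 24*F)
C = -5956/33 (C = 9 - 50024/(24*11) = 9 - 50024/264 = 9 - 50024*1/264 = 9 - 6253/33 = -5956/33 ≈ -180.48)
C + J(87) = -5956/33 - 41 = -7309/33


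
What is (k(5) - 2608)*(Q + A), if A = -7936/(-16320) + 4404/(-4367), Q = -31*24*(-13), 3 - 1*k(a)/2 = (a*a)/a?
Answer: -28131272932096/1113585 ≈ -2.5262e+7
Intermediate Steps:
k(a) = 6 - 2*a (k(a) = 6 - 2*a*a/a = 6 - 2*a²/a = 6 - 2*a)
Q = 9672 (Q = -744*(-13) = 9672)
A = -581512/1113585 (A = -7936*(-1/16320) + 4404*(-1/4367) = 124/255 - 4404/4367 = -581512/1113585 ≈ -0.52220)
(k(5) - 2608)*(Q + A) = ((6 - 2*5) - 2608)*(9672 - 581512/1113585) = ((6 - 10) - 2608)*(10770012608/1113585) = (-4 - 2608)*(10770012608/1113585) = -2612*10770012608/1113585 = -28131272932096/1113585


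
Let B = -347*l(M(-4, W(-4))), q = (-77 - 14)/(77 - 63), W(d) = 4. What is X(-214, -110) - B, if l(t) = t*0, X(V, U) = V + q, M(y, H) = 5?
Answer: -441/2 ≈ -220.50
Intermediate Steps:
q = -13/2 (q = -91/14 = -91*1/14 = -13/2 ≈ -6.5000)
X(V, U) = -13/2 + V (X(V, U) = V - 13/2 = -13/2 + V)
l(t) = 0
B = 0 (B = -347*0 = 0)
X(-214, -110) - B = (-13/2 - 214) - 1*0 = -441/2 + 0 = -441/2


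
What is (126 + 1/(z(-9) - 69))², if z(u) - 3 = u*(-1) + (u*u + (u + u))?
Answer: 573049/36 ≈ 15918.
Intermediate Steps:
z(u) = 3 + u + u² (z(u) = 3 + (u*(-1) + (u*u + (u + u))) = 3 + (-u + (u² + 2*u)) = 3 + (u + u²) = 3 + u + u²)
(126 + 1/(z(-9) - 69))² = (126 + 1/((3 - 9 + (-9)²) - 69))² = (126 + 1/((3 - 9 + 81) - 69))² = (126 + 1/(75 - 69))² = (126 + 1/6)² = (126 + ⅙)² = (757/6)² = 573049/36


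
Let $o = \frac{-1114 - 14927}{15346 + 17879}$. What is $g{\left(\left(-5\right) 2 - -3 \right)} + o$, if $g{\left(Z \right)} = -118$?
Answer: $- \frac{1312197}{11075} \approx -118.48$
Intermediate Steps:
$o = - \frac{5347}{11075}$ ($o = - \frac{16041}{33225} = \left(-16041\right) \frac{1}{33225} = - \frac{5347}{11075} \approx -0.4828$)
$g{\left(\left(-5\right) 2 - -3 \right)} + o = -118 - \frac{5347}{11075} = - \frac{1312197}{11075}$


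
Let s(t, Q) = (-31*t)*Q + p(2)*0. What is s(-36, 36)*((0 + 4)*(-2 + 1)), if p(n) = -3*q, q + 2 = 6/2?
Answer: -160704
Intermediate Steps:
q = 1 (q = -2 + 6/2 = -2 + 6*(½) = -2 + 3 = 1)
p(n) = -3 (p(n) = -3*1 = -3)
s(t, Q) = -31*Q*t (s(t, Q) = (-31*t)*Q - 3*0 = -31*Q*t + 0 = -31*Q*t)
s(-36, 36)*((0 + 4)*(-2 + 1)) = (-31*36*(-36))*((0 + 4)*(-2 + 1)) = 40176*(4*(-1)) = 40176*(-4) = -160704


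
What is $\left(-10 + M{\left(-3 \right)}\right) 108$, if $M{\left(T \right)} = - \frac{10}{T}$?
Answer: $-720$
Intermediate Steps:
$\left(-10 + M{\left(-3 \right)}\right) 108 = \left(-10 - \frac{10}{-3}\right) 108 = \left(-10 - - \frac{10}{3}\right) 108 = \left(-10 + \frac{10}{3}\right) 108 = \left(- \frac{20}{3}\right) 108 = -720$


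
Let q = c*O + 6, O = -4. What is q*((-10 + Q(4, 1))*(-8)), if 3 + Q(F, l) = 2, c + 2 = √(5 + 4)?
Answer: 176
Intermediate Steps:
c = 1 (c = -2 + √(5 + 4) = -2 + √9 = -2 + 3 = 1)
Q(F, l) = -1 (Q(F, l) = -3 + 2 = -1)
q = 2 (q = 1*(-4) + 6 = -4 + 6 = 2)
q*((-10 + Q(4, 1))*(-8)) = 2*((-10 - 1)*(-8)) = 2*(-11*(-8)) = 2*88 = 176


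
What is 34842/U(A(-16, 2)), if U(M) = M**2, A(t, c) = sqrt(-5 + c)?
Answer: -11614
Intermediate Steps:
34842/U(A(-16, 2)) = 34842/((sqrt(-5 + 2))**2) = 34842/((sqrt(-3))**2) = 34842/((I*sqrt(3))**2) = 34842/(-3) = 34842*(-1/3) = -11614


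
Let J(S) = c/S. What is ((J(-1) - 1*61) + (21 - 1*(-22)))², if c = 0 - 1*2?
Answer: 256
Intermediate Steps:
c = -2 (c = 0 - 2 = -2)
J(S) = -2/S
((J(-1) - 1*61) + (21 - 1*(-22)))² = ((-2/(-1) - 1*61) + (21 - 1*(-22)))² = ((-2*(-1) - 61) + (21 + 22))² = ((2 - 61) + 43)² = (-59 + 43)² = (-16)² = 256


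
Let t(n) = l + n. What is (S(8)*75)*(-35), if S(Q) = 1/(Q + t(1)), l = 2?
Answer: -2625/11 ≈ -238.64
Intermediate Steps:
t(n) = 2 + n
S(Q) = 1/(3 + Q) (S(Q) = 1/(Q + (2 + 1)) = 1/(Q + 3) = 1/(3 + Q))
(S(8)*75)*(-35) = (75/(3 + 8))*(-35) = (75/11)*(-35) = -2625/11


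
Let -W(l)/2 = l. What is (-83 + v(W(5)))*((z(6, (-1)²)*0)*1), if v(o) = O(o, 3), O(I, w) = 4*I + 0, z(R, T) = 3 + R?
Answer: 0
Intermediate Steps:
O(I, w) = 4*I
W(l) = -2*l
v(o) = 4*o
(-83 + v(W(5)))*((z(6, (-1)²)*0)*1) = (-83 + 4*(-2*5))*(((3 + 6)*0)*1) = (-83 + 4*(-10))*((9*0)*1) = (-83 - 40)*(0*1) = -123*0 = 0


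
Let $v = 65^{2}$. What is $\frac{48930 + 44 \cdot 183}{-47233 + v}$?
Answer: $- \frac{9497}{7168} \approx -1.3249$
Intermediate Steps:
$v = 4225$
$\frac{48930 + 44 \cdot 183}{-47233 + v} = \frac{48930 + 44 \cdot 183}{-47233 + 4225} = \frac{48930 + 8052}{-43008} = 56982 \left(- \frac{1}{43008}\right) = - \frac{9497}{7168}$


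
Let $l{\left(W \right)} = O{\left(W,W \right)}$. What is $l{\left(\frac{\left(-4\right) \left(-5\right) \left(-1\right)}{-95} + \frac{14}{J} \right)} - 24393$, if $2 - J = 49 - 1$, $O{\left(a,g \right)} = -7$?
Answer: $-24400$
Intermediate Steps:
$J = -46$ ($J = 2 - \left(49 - 1\right) = 2 - 48 = -46$)
$l{\left(W \right)} = -7$
$l{\left(\frac{\left(-4\right) \left(-5\right) \left(-1\right)}{-95} + \frac{14}{J} \right)} - 24393 = -7 - 24393 = -24400$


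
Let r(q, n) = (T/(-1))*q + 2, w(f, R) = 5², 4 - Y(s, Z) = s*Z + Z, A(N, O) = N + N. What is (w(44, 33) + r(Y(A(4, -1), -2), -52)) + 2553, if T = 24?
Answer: 2052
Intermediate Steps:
A(N, O) = 2*N
Y(s, Z) = 4 - Z - Z*s (Y(s, Z) = 4 - (s*Z + Z) = 4 - (Z*s + Z) = 4 - (Z + Z*s) = 4 + (-Z - Z*s) = 4 - Z - Z*s)
w(f, R) = 25
r(q, n) = 2 - 24*q (r(q, n) = (24/(-1))*q + 2 = (24*(-1))*q + 2 = -24*q + 2 = 2 - 24*q)
(w(44, 33) + r(Y(A(4, -1), -2), -52)) + 2553 = (25 + (2 - 24*(4 - 1*(-2) - 1*(-2)*2*4))) + 2553 = (25 + (2 - 24*(4 + 2 - 1*(-2)*8))) + 2553 = (25 + (2 - 24*(4 + 2 + 16))) + 2553 = (25 + (2 - 24*22)) + 2553 = (25 + (2 - 528)) + 2553 = (25 - 526) + 2553 = -501 + 2553 = 2052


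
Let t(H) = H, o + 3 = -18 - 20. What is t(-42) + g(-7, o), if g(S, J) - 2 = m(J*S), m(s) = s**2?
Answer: 82329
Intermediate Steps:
o = -41 (o = -3 + (-18 - 20) = -3 - 38 = -41)
g(S, J) = 2 + J**2*S**2 (g(S, J) = 2 + (J*S)**2 = 2 + J**2*S**2)
t(-42) + g(-7, o) = -42 + (2 + (-41)**2*(-7)**2) = -42 + (2 + 1681*49) = -42 + (2 + 82369) = -42 + 82371 = 82329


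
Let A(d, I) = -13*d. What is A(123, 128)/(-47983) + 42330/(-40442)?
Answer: -75632832/74635711 ≈ -1.0134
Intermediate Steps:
A(123, 128)/(-47983) + 42330/(-40442) = -13*123/(-47983) + 42330/(-40442) = -1599*(-1/47983) + 42330*(-1/40442) = 123/3691 - 21165/20221 = -75632832/74635711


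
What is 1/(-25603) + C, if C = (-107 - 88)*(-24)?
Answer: 119822039/25603 ≈ 4680.0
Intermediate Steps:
C = 4680 (C = -195*(-24) = 4680)
1/(-25603) + C = 1/(-25603) + 4680 = -1/25603 + 4680 = 119822039/25603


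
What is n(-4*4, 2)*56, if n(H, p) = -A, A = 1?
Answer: -56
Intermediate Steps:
n(H, p) = -1 (n(H, p) = -1*1 = -1)
n(-4*4, 2)*56 = -1*56 = -56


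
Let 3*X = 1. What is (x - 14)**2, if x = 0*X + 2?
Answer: 144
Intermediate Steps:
X = 1/3 (X = (1/3)*1 = 1/3 ≈ 0.33333)
x = 2 (x = 0*(1/3) + 2 = 0 + 2 = 2)
(x - 14)**2 = (2 - 14)**2 = (-12)**2 = 144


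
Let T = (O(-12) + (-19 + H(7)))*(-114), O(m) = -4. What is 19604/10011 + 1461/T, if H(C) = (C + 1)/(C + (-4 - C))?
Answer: 23499157/9510450 ≈ 2.4709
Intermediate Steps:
H(C) = -1/4 - C/4 (H(C) = (1 + C)/(-4) = (1 + C)*(-1/4) = -1/4 - C/4)
T = 2850 (T = (-4 + (-19 + (-1/4 - 1/4*7)))*(-114) = (-4 + (-19 + (-1/4 - 7/4)))*(-114) = (-4 + (-19 - 2))*(-114) = (-4 - 21)*(-114) = -25*(-114) = 2850)
19604/10011 + 1461/T = 19604/10011 + 1461/2850 = 19604*(1/10011) + 1461*(1/2850) = 19604/10011 + 487/950 = 23499157/9510450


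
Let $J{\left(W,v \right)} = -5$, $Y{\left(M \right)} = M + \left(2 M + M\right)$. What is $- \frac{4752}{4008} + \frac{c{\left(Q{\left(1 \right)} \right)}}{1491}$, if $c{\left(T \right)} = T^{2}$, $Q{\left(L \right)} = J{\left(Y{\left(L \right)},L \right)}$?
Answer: $- \frac{291043}{248997} \approx -1.1689$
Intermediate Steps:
$Y{\left(M \right)} = 4 M$ ($Y{\left(M \right)} = M + 3 M = 4 M$)
$Q{\left(L \right)} = -5$
$- \frac{4752}{4008} + \frac{c{\left(Q{\left(1 \right)} \right)}}{1491} = - \frac{4752}{4008} + \frac{\left(-5\right)^{2}}{1491} = \left(-4752\right) \frac{1}{4008} + 25 \cdot \frac{1}{1491} = - \frac{198}{167} + \frac{25}{1491} = - \frac{291043}{248997}$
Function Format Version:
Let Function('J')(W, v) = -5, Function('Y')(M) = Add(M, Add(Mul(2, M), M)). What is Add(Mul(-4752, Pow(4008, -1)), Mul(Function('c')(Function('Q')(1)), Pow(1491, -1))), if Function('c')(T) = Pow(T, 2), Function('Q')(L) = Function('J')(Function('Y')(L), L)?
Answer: Rational(-291043, 248997) ≈ -1.1689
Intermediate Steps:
Function('Y')(M) = Mul(4, M) (Function('Y')(M) = Add(M, Mul(3, M)) = Mul(4, M))
Function('Q')(L) = -5
Add(Mul(-4752, Pow(4008, -1)), Mul(Function('c')(Function('Q')(1)), Pow(1491, -1))) = Add(Mul(-4752, Pow(4008, -1)), Mul(Pow(-5, 2), Pow(1491, -1))) = Add(Mul(-4752, Rational(1, 4008)), Mul(25, Rational(1, 1491))) = Add(Rational(-198, 167), Rational(25, 1491)) = Rational(-291043, 248997)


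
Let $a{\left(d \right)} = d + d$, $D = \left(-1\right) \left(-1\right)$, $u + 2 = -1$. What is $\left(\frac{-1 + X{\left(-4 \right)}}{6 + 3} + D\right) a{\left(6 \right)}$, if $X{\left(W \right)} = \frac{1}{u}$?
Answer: $\frac{92}{9} \approx 10.222$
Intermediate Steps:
$u = -3$ ($u = -2 - 1 = -3$)
$D = 1$
$a{\left(d \right)} = 2 d$
$X{\left(W \right)} = - \frac{1}{3}$ ($X{\left(W \right)} = \frac{1}{-3} = - \frac{1}{3}$)
$\left(\frac{-1 + X{\left(-4 \right)}}{6 + 3} + D\right) a{\left(6 \right)} = \left(\frac{-1 - \frac{1}{3}}{6 + 3} + 1\right) 2 \cdot 6 = \left(- \frac{4}{3 \cdot 9} + 1\right) 12 = \left(\left(- \frac{4}{3}\right) \frac{1}{9} + 1\right) 12 = \left(- \frac{4}{27} + 1\right) 12 = \frac{23}{27} \cdot 12 = \frac{92}{9}$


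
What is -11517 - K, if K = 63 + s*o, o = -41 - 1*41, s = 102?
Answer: -3216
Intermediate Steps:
o = -82 (o = -41 - 41 = -82)
K = -8301 (K = 63 + 102*(-82) = 63 - 8364 = -8301)
-11517 - K = -11517 - 1*(-8301) = -11517 + 8301 = -3216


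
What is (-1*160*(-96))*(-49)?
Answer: -752640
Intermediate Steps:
(-1*160*(-96))*(-49) = -160*(-96)*(-49) = 15360*(-49) = -752640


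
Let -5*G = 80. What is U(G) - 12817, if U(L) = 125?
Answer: -12692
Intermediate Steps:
G = -16 (G = -1/5*80 = -16)
U(G) - 12817 = 125 - 12817 = -12692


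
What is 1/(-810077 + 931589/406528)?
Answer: -406528/329318051067 ≈ -1.2345e-6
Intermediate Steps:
1/(-810077 + 931589/406528) = 1/(-329318051067/406528) = -406528/329318051067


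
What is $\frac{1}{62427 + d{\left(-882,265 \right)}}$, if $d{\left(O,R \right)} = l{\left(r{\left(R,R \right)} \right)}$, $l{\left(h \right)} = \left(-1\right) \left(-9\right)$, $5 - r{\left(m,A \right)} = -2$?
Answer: $\frac{1}{62436} \approx 1.6016 \cdot 10^{-5}$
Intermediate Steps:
$r{\left(m,A \right)} = 7$ ($r{\left(m,A \right)} = 5 - -2 = 5 + 2 = 7$)
$l{\left(h \right)} = 9$
$d{\left(O,R \right)} = 9$
$\frac{1}{62427 + d{\left(-882,265 \right)}} = \frac{1}{62427 + 9} = \frac{1}{62436}$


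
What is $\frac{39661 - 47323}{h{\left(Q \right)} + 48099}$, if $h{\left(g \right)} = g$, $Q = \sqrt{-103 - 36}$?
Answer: $- \frac{184267269}{1156756970} + \frac{3831 i \sqrt{139}}{1156756970} \approx -0.1593 + 3.9046 \cdot 10^{-5} i$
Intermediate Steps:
$Q = i \sqrt{139}$ ($Q = \sqrt{-139} = i \sqrt{139} \approx 11.79 i$)
$\frac{39661 - 47323}{h{\left(Q \right)} + 48099} = \frac{39661 - 47323}{i \sqrt{139} + 48099} = - \frac{7662}{48099 + i \sqrt{139}}$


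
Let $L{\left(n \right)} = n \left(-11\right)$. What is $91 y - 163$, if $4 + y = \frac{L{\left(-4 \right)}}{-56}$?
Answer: $- \frac{1197}{2} \approx -598.5$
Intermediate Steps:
$L{\left(n \right)} = - 11 n$
$y = - \frac{67}{14}$ ($y = -4 + \frac{\left(-11\right) \left(-4\right)}{-56} = -4 + 44 \left(- \frac{1}{56}\right) = -4 - \frac{11}{14} = - \frac{67}{14} \approx -4.7857$)
$91 y - 163 = 91 \left(- \frac{67}{14}\right) - 163 = - \frac{871}{2} - 163 = - \frac{1197}{2}$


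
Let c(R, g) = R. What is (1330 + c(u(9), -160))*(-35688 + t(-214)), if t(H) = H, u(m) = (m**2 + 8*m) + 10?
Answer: -53601686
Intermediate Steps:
u(m) = 10 + m**2 + 8*m
(1330 + c(u(9), -160))*(-35688 + t(-214)) = (1330 + (10 + 9**2 + 8*9))*(-35688 - 214) = (1330 + (10 + 81 + 72))*(-35902) = (1330 + 163)*(-35902) = 1493*(-35902) = -53601686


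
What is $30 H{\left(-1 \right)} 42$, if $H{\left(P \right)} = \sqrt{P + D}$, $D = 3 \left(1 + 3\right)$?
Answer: $1260 \sqrt{11} \approx 4178.9$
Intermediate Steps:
$D = 12$ ($D = 3 \cdot 4 = 12$)
$H{\left(P \right)} = \sqrt{12 + P}$ ($H{\left(P \right)} = \sqrt{P + 12} = \sqrt{12 + P}$)
$30 H{\left(-1 \right)} 42 = 30 \sqrt{12 - 1} \cdot 42 = 30 \sqrt{11} \cdot 42 = 1260 \sqrt{11}$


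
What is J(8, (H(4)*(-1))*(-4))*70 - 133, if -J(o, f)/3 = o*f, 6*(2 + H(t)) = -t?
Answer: 17787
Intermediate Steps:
H(t) = -2 - t/6 (H(t) = -2 + (-t)/6 = -2 - t/6)
J(o, f) = -3*f*o (J(o, f) = -3*o*f = -3*f*o)
J(8, (H(4)*(-1))*(-4))*70 - 133 = -3*((-2 - ⅙*4)*(-1))*(-4)*8*70 - 133 = -3*((-2 - ⅔)*(-1))*(-4)*8*70 - 133 = -3*-8/3*(-1)*(-4)*8*70 - 133 = -3*(8/3)*(-4)*8*70 - 133 = -3*(-32/3)*8*70 - 133 = 256*70 - 133 = 17920 - 133 = 17787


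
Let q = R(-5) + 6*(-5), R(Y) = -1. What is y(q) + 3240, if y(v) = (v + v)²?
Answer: 7084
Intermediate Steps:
q = -31 (q = -1 + 6*(-5) = -1 - 30 = -31)
y(v) = 4*v² (y(v) = (2*v)² = 4*v²)
y(q) + 3240 = 4*(-31)² + 3240 = 4*961 + 3240 = 3844 + 3240 = 7084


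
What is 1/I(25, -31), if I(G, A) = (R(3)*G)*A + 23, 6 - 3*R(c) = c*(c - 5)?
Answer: -1/3077 ≈ -0.00032499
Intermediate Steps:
R(c) = 2 - c*(-5 + c)/3 (R(c) = 2 - c*(c - 5)/3 = 2 - c*(-5 + c)/3)
I(G, A) = 23 + 4*A*G (I(G, A) = ((2 - ⅓*3² + (5/3)*3)*G)*A + 23 = ((2 - ⅓*9 + 5)*G)*A + 23 = ((2 - 3 + 5)*G)*A + 23 = (4*G)*A + 23 = 4*A*G + 23 = 23 + 4*A*G)
1/I(25, -31) = 1/(23 + 4*(-31)*25) = 1/(23 - 3100) = 1/(-3077) = -1/3077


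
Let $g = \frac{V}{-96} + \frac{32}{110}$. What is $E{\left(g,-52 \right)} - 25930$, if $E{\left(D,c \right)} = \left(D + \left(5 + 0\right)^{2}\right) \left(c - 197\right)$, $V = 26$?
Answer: $- \frac{28300799}{880} \approx -32160.0$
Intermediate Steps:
$g = \frac{53}{2640}$ ($g = \frac{26}{-96} + \frac{32}{110} = 26 \left(- \frac{1}{96}\right) + 32 \cdot \frac{1}{110} = - \frac{13}{48} + \frac{16}{55} = \frac{53}{2640} \approx 0.020076$)
$E{\left(D,c \right)} = \left(-197 + c\right) \left(25 + D\right)$ ($E{\left(D,c \right)} = \left(D + 5^{2}\right) \left(-197 + c\right) = \left(D + 25\right) \left(-197 + c\right) = \left(25 + D\right) \left(-197 + c\right) = \left(-197 + c\right) \left(25 + D\right)$)
$E{\left(g,-52 \right)} - 25930 = \left(-4925 - \frac{10441}{2640} + 25 \left(-52\right) + \frac{53}{2640} \left(-52\right)\right) - 25930 = \left(-4925 - \frac{10441}{2640} - 1300 - \frac{689}{660}\right) - 25930 = - \frac{5482399}{880} - 25930 = - \frac{28300799}{880}$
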